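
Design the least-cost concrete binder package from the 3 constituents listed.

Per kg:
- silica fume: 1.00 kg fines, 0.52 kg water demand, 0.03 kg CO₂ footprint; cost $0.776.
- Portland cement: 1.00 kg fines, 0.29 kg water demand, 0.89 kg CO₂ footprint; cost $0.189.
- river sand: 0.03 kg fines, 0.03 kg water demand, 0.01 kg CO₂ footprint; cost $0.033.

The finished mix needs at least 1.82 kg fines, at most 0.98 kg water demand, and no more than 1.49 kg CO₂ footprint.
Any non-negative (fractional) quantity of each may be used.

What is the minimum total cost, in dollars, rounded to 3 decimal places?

Let x1 = kg of silica fume, x2 = kg of Portland cement, x3 = kg of river sand.
min 0.776x1 + 0.189x2 + 0.033x3 subject to:
  1x1 + 1x2 + 0.03x3 ≥ 1.82   (fines)
  0.52x1 + 0.29x2 + 0.03x3 ≤ 0.98   (water demand)
  0.03x1 + 0.89x2 + 0.01x3 ≤ 1.49   (CO₂ footprint)
  x1, x2, x3 ≥ 0.
The cheapest feasible vertex uses only silica fume, Portland cement; river sand is not used. The fines and CO₂ footprint requirements are met with equality.
That vertex is x1 = 0.1509, x2 = 1.669.
Objective = 0.776·0.1509 + 0.189·1.669 = 0.43254.

$0.433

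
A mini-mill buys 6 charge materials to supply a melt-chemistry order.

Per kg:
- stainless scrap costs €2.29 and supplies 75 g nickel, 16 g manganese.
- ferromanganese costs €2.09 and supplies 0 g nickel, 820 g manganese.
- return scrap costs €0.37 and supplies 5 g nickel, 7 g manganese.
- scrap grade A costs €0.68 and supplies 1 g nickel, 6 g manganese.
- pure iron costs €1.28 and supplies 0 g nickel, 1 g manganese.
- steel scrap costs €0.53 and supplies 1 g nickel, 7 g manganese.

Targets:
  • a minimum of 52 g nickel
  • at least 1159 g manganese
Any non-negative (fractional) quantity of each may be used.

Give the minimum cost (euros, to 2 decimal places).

€4.51

Let x1 = kg of stainless scrap, x2 = kg of ferromanganese, x3 = kg of return scrap, x4 = kg of scrap grade A, x5 = kg of pure iron, x6 = kg of steel scrap.
Minimise 2.29x1 + 2.09x2 + 0.37x3 + 0.68x4 + 1.28x5 + 0.53x6 s.t.:
  75x1 + 5x3 + 1x4 + 1x6 ≥ 52   (nickel)
  16x1 + 820x2 + 7x3 + 6x4 + 1x5 + 7x6 ≥ 1159   (manganese)
  x1, x2, x3, x4, x5, x6 ≥ 0.
The optimal basis is {stainless scrap, ferromanganese}; return scrap, scrap grade A, pure iron, steel scrap drop out. The nickel and manganese requirements are met with equality.
So stainless scrap = 0.6933 kg, ferromanganese = 1.4 kg.
Objective = 2.29·0.6933 + 2.09·1.4 = 4.5137.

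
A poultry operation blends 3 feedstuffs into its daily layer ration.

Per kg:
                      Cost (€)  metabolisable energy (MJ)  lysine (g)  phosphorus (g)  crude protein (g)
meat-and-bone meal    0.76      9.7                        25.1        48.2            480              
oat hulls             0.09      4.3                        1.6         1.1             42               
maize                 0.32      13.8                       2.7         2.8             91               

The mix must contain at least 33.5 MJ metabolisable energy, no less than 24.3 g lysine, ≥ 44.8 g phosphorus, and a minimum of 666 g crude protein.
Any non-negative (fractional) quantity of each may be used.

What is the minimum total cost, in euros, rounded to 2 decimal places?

€1.19

Set it up as a linear program. Let x1 = kg of meat-and-bone meal, x2 = kg of oat hulls, x3 = kg of maize.
min 0.76x1 + 0.09x2 + 0.32x3 with:
  9.7x1 + 4.3x2 + 13.8x3 ≥ 33.5   (metabolisable energy)
  25.1x1 + 1.6x2 + 2.7x3 ≥ 24.3   (lysine)
  48.2x1 + 1.1x2 + 2.8x3 ≥ 44.8   (phosphorus)
  480x1 + 42x2 + 91x3 ≥ 666   (crude protein)
  x1, x2, x3 ≥ 0.
The cheapest feasible vertex uses only meat-and-bone meal, oat hulls; maize is not used. The metabolisable energy and crude protein requirements are met with equality.
That vertex is x1 = 0.8794, x2 = 5.807.
Hence cost = 0.76·0.8794 + 0.09·5.807 = €1.1910.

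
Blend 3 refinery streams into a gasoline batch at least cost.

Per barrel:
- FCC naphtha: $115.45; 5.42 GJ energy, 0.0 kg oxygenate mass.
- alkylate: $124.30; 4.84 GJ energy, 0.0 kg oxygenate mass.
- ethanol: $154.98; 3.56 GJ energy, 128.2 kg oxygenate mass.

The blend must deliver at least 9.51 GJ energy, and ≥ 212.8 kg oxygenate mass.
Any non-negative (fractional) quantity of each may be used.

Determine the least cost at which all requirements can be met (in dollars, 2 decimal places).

$333.95

Let x1 = barrels of FCC naphtha, x2 = barrels of alkylate, x3 = barrels of ethanol.
min 115.45x1 + 124.3x2 + 154.98x3 s.t.:
  5.42x1 + 4.84x2 + 3.56x3 ≥ 9.51   (energy)
  128.2x3 ≥ 212.8   (oxygenate mass)
  x1, x2, x3 ≥ 0.
The optimal basis is {FCC naphtha, ethanol}; alkylate drops out. There the energy and oxygenate mass constraints are tight.
Optimal quantities: FCC naphtha = 0.66434 barrels, ethanol = 1.6599 barrels.
Total cost: 115.45·0.66434 + 154.98·1.6599 = 333.9494.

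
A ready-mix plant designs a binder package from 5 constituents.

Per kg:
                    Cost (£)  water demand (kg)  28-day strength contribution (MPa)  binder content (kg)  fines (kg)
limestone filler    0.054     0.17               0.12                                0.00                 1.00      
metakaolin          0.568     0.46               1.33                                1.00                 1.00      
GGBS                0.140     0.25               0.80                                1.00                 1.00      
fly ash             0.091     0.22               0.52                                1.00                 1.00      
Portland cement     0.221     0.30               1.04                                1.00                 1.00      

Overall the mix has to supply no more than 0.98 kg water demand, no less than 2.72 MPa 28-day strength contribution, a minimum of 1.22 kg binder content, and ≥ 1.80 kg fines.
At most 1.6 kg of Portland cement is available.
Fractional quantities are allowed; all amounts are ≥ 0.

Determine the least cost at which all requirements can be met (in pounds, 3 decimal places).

£0.476

Set it up as a linear program. Let x1 = kg of limestone filler, x2 = kg of metakaolin, x3 = kg of GGBS, x4 = kg of fly ash, x5 = kg of Portland cement.
min 0.054x1 + 0.568x2 + 0.14x3 + 0.091x4 + 0.221x5 subject to:
  0.17x1 + 0.46x2 + 0.25x3 + 0.22x4 + 0.3x5 ≤ 0.98   (water demand)
  0.12x1 + 1.33x2 + 0.8x3 + 0.52x4 + 1.04x5 ≥ 2.72   (28-day strength contribution)
  1x2 + 1x3 + 1x4 + 1x5 ≥ 1.22   (binder content)
  1x1 + 1x2 + 1x3 + 1x4 + 1x5 ≥ 1.8   (fines)
  x5 ≤ 1.6
  x1, x2, x3, x4, x5 ≥ 0.
At the optimum only GGBS, fly ash are positive (limestone filler, metakaolin, Portland cement = 0). There the water demand and 28-day strength contribution constraints are tight.
That vertex is x3 = 1.93, x4 = 2.261.
Objective = 0.14·1.93 + 0.091·2.261 = 0.47595.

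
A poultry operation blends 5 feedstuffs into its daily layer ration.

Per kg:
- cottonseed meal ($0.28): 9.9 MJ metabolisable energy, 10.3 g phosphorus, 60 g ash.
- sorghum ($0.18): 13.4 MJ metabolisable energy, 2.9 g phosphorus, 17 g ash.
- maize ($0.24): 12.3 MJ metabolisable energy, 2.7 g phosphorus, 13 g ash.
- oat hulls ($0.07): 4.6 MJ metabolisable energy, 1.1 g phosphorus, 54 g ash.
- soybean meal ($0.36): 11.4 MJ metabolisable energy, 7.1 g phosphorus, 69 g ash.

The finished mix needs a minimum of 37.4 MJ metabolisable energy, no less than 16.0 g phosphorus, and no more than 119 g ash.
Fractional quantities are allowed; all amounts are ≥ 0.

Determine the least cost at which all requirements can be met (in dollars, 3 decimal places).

$0.645

Treat it as an LP. Let x1 = kg of cottonseed meal, x2 = kg of sorghum, x3 = kg of maize, x4 = kg of oat hulls, x5 = kg of soybean meal.
min 0.28x1 + 0.18x2 + 0.24x3 + 0.07x4 + 0.36x5 subject to:
  9.9x1 + 13.4x2 + 12.3x3 + 4.6x4 + 11.4x5 ≥ 37.4   (metabolisable energy)
  10.3x1 + 2.9x2 + 2.7x3 + 1.1x4 + 7.1x5 ≥ 16   (phosphorus)
  60x1 + 17x2 + 13x3 + 54x4 + 69x5 ≤ 119   (ash)
  x1, x2, x3, x4, x5 ≥ 0.
The cheapest feasible vertex uses only cottonseed meal, sorghum; maize, oat hulls, soybean meal are not used. There the metabolisable energy and phosphorus constraints are tight.
So cottonseed meal = 0.9692 kg, sorghum = 2.075 kg.
Cost = 0.28·0.9692 + 0.18·2.075 = 0.64488.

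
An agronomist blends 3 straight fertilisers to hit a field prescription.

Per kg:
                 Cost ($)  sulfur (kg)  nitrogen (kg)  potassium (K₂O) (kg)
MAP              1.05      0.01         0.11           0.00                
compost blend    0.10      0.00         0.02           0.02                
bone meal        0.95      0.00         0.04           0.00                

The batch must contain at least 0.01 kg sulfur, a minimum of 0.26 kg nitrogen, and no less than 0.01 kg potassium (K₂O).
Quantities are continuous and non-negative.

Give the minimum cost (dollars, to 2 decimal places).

$1.80

Let x1 = kg of MAP, x2 = kg of compost blend, x3 = kg of bone meal.
Minimise 1.05x1 + 0.1x2 + 0.95x3 subject to:
  0.01x1 ≥ 0.01   (sulfur)
  0.11x1 + 0.02x2 + 0.04x3 ≥ 0.26   (nitrogen)
  0.02x2 ≥ 0.01   (potassium (K₂O))
  x1, x2, x3 ≥ 0.
The cheapest feasible vertex uses only MAP, compost blend; bone meal is not used. Binding constraints: sulfur and nitrogen.
That vertex is x1 = 1, x2 = 7.5.
Objective = 1.05·1 + 0.1·7.5 = 1.8000.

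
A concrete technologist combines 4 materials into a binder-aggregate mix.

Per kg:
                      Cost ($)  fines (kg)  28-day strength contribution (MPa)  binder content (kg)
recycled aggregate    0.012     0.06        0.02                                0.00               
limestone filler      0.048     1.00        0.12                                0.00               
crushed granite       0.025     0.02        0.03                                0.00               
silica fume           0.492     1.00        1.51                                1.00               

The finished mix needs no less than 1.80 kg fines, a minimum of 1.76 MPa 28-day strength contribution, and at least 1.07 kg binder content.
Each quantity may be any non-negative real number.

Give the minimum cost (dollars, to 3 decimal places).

Let x1 = kg of recycled aggregate, x2 = kg of limestone filler, x3 = kg of crushed granite, x4 = kg of silica fume.
Minimise 0.012x1 + 0.048x2 + 0.025x3 + 0.492x4 s.t.:
  0.06x1 + 1x2 + 0.02x3 + 1x4 ≥ 1.8   (fines)
  0.02x1 + 0.12x2 + 0.03x3 + 1.51x4 ≥ 1.76   (28-day strength contribution)
  1x4 ≥ 1.07   (binder content)
  x1, x2, x3, x4 ≥ 0.
At the optimum only limestone filler, silica fume are positive (recycled aggregate, crushed granite = 0). The fines and 28-day strength contribution requirements are met with equality.
So limestone filler = 0.6892 kg, silica fume = 1.111 kg.
Cost = 0.048·0.6892 + 0.492·1.111 = 0.57969.

$0.580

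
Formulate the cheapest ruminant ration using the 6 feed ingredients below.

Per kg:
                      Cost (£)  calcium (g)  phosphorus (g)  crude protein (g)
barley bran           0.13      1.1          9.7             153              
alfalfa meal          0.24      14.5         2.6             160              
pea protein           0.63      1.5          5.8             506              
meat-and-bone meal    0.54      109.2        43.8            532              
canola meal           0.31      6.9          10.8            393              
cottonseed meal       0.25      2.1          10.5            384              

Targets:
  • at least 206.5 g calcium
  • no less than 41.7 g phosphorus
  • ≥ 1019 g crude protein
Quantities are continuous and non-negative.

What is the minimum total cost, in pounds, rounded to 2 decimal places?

Let x1 = kg of barley bran, x2 = kg of alfalfa meal, x3 = kg of pea protein, x4 = kg of meat-and-bone meal, x5 = kg of canola meal, x6 = kg of cottonseed meal.
Minimize 0.13x1 + 0.24x2 + 0.63x3 + 0.54x4 + 0.31x5 + 0.25x6 s.t.:
  1.1x1 + 14.5x2 + 1.5x3 + 109.2x4 + 6.9x5 + 2.1x6 ≥ 206.5   (calcium)
  9.7x1 + 2.6x2 + 5.8x3 + 43.8x4 + 10.8x5 + 10.5x6 ≥ 41.7   (phosphorus)
  153x1 + 160x2 + 506x3 + 532x4 + 393x5 + 384x6 ≥ 1019   (crude protein)
  x1, x2, x3, x4, x5, x6 ≥ 0.
The cheapest feasible vertex uses only meat-and-bone meal, cottonseed meal; barley bran, alfalfa meal, pea protein, canola meal are not used. There the calcium and crude protein constraints are tight.
Solving gives x4 = 1.89, x6 = 0.03471.
Cost = 0.54·1.89 + 0.25·0.03471 = 1.0293.

£1.03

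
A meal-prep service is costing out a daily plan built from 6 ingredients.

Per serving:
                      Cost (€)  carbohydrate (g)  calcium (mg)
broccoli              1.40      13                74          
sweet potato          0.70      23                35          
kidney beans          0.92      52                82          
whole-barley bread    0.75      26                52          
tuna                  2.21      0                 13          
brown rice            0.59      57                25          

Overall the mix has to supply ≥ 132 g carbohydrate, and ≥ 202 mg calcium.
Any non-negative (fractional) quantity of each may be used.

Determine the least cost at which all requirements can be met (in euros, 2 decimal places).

Let x1 = servings of broccoli, x2 = servings of sweet potato, x3 = servings of kidney beans, x4 = servings of whole-barley bread, x5 = servings of tuna, x6 = servings of brown rice.
min 1.4x1 + 0.7x2 + 0.92x3 + 0.75x4 + 2.21x5 + 0.59x6 subject to:
  13x1 + 23x2 + 52x3 + 26x4 + 57x6 ≥ 132   (carbohydrate)
  74x1 + 35x2 + 82x3 + 52x4 + 13x5 + 25x6 ≥ 202   (calcium)
  x1, x2, x3, x4, x5, x6 ≥ 0.
The optimal basis is {kidney beans, brown rice}; broccoli, sweet potato, whole-barley bread, tuna drop out. There the carbohydrate and calcium constraints are tight.
That vertex is x3 = 2.434, x6 = 0.09484.
Total cost: 0.92·2.434 + 0.59·0.09484 = 2.2952.

€2.30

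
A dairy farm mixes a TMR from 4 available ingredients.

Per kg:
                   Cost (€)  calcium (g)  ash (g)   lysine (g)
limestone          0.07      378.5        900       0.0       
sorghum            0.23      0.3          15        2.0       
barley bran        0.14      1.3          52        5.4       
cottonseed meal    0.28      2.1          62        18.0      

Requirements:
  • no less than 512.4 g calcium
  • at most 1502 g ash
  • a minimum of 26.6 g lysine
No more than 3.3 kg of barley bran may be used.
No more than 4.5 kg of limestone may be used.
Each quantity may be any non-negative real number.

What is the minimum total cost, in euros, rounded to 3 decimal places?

€0.508

Let x1 = kg of limestone, x2 = kg of sorghum, x3 = kg of barley bran, x4 = kg of cottonseed meal.
min 0.07x1 + 0.23x2 + 0.14x3 + 0.28x4 with:
  378.5x1 + 0.3x2 + 1.3x3 + 2.1x4 ≥ 512.4   (calcium)
  900x1 + 15x2 + 52x3 + 62x4 ≤ 1502   (ash)
  2x2 + 5.4x3 + 18x4 ≥ 26.6   (lysine)
  x3 ≤ 3.3
  x1 ≤ 4.5
  x1, x2, x3, x4 ≥ 0.
The cheapest feasible vertex uses only limestone, cottonseed meal; sorghum, barley bran are not used. There the calcium and lysine constraints are tight.
So limestone = 1.346 kg, cottonseed meal = 1.478 kg.
Objective = 0.07·1.346 + 0.28·1.478 = 0.50806.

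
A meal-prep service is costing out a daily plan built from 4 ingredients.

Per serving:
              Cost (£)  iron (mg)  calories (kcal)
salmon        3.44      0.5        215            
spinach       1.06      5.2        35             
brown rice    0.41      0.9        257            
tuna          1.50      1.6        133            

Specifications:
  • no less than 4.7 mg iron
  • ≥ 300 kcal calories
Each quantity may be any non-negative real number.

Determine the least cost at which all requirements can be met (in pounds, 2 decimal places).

Set it up as a linear program. Let x1 = servings of salmon, x2 = servings of spinach, x3 = servings of brown rice, x4 = servings of tuna.
Minimise 3.44x1 + 1.06x2 + 0.41x3 + 1.5x4 s.t.:
  0.5x1 + 5.2x2 + 0.9x3 + 1.6x4 ≥ 4.7   (iron)
  215x1 + 35x2 + 257x3 + 133x4 ≥ 300   (calories)
  x1, x2, x3, x4 ≥ 0.
At the optimum only spinach, brown rice are positive (salmon, tuna = 0). There the iron and calories constraints are tight.
Optimal quantities: spinach = 0.7188 servings, brown rice = 1.069 servings.
Total cost: 1.06·0.7188 + 0.41·1.069 = 1.2002.

£1.20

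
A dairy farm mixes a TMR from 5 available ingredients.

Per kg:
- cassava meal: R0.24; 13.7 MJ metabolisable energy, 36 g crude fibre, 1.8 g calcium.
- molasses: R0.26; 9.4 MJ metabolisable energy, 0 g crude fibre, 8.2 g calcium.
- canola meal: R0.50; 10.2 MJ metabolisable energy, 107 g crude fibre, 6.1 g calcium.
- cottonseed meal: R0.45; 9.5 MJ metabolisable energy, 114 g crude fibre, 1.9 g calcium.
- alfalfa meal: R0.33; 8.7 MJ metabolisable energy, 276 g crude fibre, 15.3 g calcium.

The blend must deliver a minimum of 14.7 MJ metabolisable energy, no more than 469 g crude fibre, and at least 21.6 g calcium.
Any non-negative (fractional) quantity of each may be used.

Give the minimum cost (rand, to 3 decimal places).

Let x1 = kg of cassava meal, x2 = kg of molasses, x3 = kg of canola meal, x4 = kg of cottonseed meal, x5 = kg of alfalfa meal.
min 0.24x1 + 0.26x2 + 0.5x3 + 0.45x4 + 0.33x5 subject to:
  13.7x1 + 9.4x2 + 10.2x3 + 9.5x4 + 8.7x5 ≥ 14.7   (metabolisable energy)
  36x1 + 107x3 + 114x4 + 276x5 ≤ 469   (crude fibre)
  1.8x1 + 8.2x2 + 6.1x3 + 1.9x4 + 15.3x5 ≥ 21.6   (calcium)
  x1, x2, x3, x4, x5 ≥ 0.
The optimal basis is {cassava meal, alfalfa meal}; molasses, canola meal, cottonseed meal drop out. The metabolisable energy and calcium requirements are met with equality.
So cassava meal = 0.1907 kg, alfalfa meal = 1.389 kg.
Hence cost = 0.24·0.1907 + 0.33·1.389 = R0.50414.

R0.504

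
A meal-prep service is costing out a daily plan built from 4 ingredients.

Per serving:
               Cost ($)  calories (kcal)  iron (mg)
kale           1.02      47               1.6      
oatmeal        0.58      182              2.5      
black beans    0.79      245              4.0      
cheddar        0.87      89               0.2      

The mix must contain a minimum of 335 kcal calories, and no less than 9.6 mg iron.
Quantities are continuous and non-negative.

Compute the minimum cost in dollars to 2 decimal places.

Set it up as a linear program. Let x1 = servings of kale, x2 = servings of oatmeal, x3 = servings of black beans, x4 = servings of cheddar.
Minimize 1.02x1 + 0.58x2 + 0.79x3 + 0.87x4 with:
  47x1 + 182x2 + 245x3 + 89x4 ≥ 335   (calories)
  1.6x1 + 2.5x2 + 4x3 + 0.2x4 ≥ 9.6   (iron)
  x1, x2, x3, x4 ≥ 0.
At the optimum only black beans is positive (kale, oatmeal, cheddar = 0). There the iron constraint is tight.
Optimal quantities: black beans = 2.4 servings.
Hence cost = 0.79·2.4 = $1.8960.

$1.90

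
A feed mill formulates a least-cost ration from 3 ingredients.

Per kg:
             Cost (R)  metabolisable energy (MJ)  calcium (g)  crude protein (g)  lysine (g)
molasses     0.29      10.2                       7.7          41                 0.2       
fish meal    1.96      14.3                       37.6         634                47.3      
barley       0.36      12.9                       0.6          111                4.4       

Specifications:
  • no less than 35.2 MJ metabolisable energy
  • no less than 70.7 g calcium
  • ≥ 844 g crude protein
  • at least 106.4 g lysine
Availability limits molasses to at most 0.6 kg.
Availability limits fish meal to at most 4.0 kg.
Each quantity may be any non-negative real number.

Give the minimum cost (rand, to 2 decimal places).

R4.46

Treat it as an LP. Let x1 = kg of molasses, x2 = kg of fish meal, x3 = kg of barley.
Minimize 0.29x1 + 1.96x2 + 0.36x3 subject to:
  10.2x1 + 14.3x2 + 12.9x3 ≥ 35.2   (metabolisable energy)
  7.7x1 + 37.6x2 + 0.6x3 ≥ 70.7   (calcium)
  41x1 + 634x2 + 111x3 ≥ 844   (crude protein)
  0.2x1 + 47.3x2 + 4.4x3 ≥ 106.4   (lysine)
  x1 ≤ 0.6
  x2 ≤ 4
  x1, x2, x3 ≥ 0.
The minimum-cost mix takes nothing from molasses — only fish meal, barley. The metabolisable energy and lysine requirements are met with equality.
So fish meal = 2.225 kg, barley = 0.2621 kg.
Hence cost = 1.96·2.225 + 0.36·0.2621 = R4.4554.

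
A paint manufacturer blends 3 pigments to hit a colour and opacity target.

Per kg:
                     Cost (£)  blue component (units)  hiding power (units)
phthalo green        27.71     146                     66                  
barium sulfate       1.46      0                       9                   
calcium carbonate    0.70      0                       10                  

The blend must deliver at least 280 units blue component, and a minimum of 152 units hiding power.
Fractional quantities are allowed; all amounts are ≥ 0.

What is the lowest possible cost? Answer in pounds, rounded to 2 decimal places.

£54.92

Let x1 = kg of phthalo green, x2 = kg of barium sulfate, x3 = kg of calcium carbonate.
min 27.71x1 + 1.46x2 + 0.7x3 with:
  146x1 ≥ 280   (blue component)
  66x1 + 9x2 + 10x3 ≥ 152   (hiding power)
  x1, x2, x3 ≥ 0.
The optimal basis is {phthalo green, calcium carbonate}; barium sulfate drops out. There the blue component and hiding power constraints are tight.
Solving gives x1 = 1.9178, x3 = 2.5425.
Objective = 27.71·1.9178 + 0.7·2.5425 = 54.9220.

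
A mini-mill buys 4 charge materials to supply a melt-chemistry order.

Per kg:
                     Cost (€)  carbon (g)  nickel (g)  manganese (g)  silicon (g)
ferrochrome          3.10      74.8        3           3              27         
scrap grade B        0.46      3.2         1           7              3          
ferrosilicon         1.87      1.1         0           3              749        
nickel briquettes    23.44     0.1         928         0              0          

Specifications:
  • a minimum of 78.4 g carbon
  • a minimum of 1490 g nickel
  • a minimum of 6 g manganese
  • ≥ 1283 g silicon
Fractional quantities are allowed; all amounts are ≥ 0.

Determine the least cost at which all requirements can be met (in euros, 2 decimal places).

€43.86

Let x1 = kg of ferrochrome, x2 = kg of scrap grade B, x3 = kg of ferrosilicon, x4 = kg of nickel briquettes.
Minimize 3.1x1 + 0.46x2 + 1.87x3 + 23.44x4 s.t.:
  74.8x1 + 3.2x2 + 1.1x3 + 0.1x4 ≥ 78.4   (carbon)
  3x1 + 1x2 + 928x4 ≥ 1490   (nickel)
  3x1 + 7x2 + 3x3 ≥ 6   (manganese)
  27x1 + 3x2 + 749x3 ≥ 1283   (silicon)
  x1, x2, x3, x4 ≥ 0.
At the optimum only ferrochrome, ferrosilicon, nickel briquettes are positive (scrap grade B = 0). The carbon, nickel, silicon requirements are met with equality.
Solving gives x1 = 1.0213, x3 = 1.6761, x4 = 1.6023.
Objective = 3.1·1.0213 + 1.87·1.6761 + 23.44·1.6023 = 43.8582.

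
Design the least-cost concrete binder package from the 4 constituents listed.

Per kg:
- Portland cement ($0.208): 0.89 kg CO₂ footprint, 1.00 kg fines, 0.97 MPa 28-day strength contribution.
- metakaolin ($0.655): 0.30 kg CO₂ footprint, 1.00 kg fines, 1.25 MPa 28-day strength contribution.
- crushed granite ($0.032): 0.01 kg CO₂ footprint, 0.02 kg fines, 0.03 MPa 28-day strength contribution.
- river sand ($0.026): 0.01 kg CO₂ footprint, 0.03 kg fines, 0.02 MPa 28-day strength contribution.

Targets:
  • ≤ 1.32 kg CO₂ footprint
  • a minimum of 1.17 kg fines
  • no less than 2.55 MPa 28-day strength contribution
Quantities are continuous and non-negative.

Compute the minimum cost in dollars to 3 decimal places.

$1.013

Let x1 = kg of Portland cement, x2 = kg of metakaolin, x3 = kg of crushed granite, x4 = kg of river sand.
Minimize 0.208x1 + 0.655x2 + 0.032x3 + 0.026x4 with:
  0.89x1 + 0.3x2 + 0.01x3 + 0.01x4 ≤ 1.32   (CO₂ footprint)
  1x1 + 1x2 + 0.02x3 + 0.03x4 ≥ 1.17   (fines)
  0.97x1 + 1.25x2 + 0.03x3 + 0.02x4 ≥ 2.55   (28-day strength contribution)
  x1, x2, x3, x4 ≥ 0.
At the optimum only Portland cement, metakaolin are positive (crushed granite, river sand = 0). The CO₂ footprint and 28-day strength contribution requirements are met with equality.
Optimal quantities: Portland cement = 1.077 kg, metakaolin = 1.204 kg.
Objective = 0.208·1.077 + 0.655·1.204 = 1.01264.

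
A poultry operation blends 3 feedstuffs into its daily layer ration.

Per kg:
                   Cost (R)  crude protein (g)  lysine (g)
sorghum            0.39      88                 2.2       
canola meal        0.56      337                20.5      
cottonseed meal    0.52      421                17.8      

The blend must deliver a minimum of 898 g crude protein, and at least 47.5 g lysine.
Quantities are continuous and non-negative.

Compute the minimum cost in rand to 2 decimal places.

R1.33

Let x1 = kg of sorghum, x2 = kg of canola meal, x3 = kg of cottonseed meal.
min 0.39x1 + 0.56x2 + 0.52x3 s.t.:
  88x1 + 337x2 + 421x3 ≥ 898   (crude protein)
  2.2x1 + 20.5x2 + 17.8x3 ≥ 47.5   (lysine)
  x1, x2, x3 ≥ 0.
The optimal basis is {canola meal, cottonseed meal}; sorghum drops out. The crude protein and lysine requirements are met with equality.
Solving gives x2 = 1.525, x3 = 0.9125.
Total cost: 0.56·1.525 + 0.52·0.9125 = 1.3285.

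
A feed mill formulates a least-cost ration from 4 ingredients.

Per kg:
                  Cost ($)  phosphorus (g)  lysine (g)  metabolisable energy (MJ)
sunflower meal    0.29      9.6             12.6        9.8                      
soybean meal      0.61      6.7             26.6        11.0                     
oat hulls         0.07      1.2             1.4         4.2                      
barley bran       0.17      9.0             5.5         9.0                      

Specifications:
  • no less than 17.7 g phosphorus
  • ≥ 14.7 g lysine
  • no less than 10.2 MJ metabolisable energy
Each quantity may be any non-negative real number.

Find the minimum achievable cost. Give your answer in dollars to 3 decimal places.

Set it up as a linear program. Let x1 = kg of sunflower meal, x2 = kg of soybean meal, x3 = kg of oat hulls, x4 = kg of barley bran.
Minimise 0.29x1 + 0.61x2 + 0.07x3 + 0.17x4 s.t.:
  9.6x1 + 6.7x2 + 1.2x3 + 9x4 ≥ 17.7   (phosphorus)
  12.6x1 + 26.6x2 + 1.4x3 + 5.5x4 ≥ 14.7   (lysine)
  9.8x1 + 11x2 + 4.2x3 + 9x4 ≥ 10.2   (metabolisable energy)
  x1, x2, x3, x4 ≥ 0.
The optimal basis is {sunflower meal, barley bran}; soybean meal, oat hulls drop out. The phosphorus and lysine requirements are met with equality.
So sunflower meal = 0.5767 kg, barley bran = 1.351 kg.
Total cost: 0.29·0.5767 + 0.17·1.351 = 0.39691.

$0.397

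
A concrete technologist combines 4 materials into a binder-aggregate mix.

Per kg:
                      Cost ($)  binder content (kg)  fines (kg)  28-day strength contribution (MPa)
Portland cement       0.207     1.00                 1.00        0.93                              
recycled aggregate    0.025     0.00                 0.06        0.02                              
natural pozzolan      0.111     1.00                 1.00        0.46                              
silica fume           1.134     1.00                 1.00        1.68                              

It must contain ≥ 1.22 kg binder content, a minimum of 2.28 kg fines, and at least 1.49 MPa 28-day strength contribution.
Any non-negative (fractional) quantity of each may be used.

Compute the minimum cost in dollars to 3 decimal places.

Set it up as a linear program. Let x1 = kg of Portland cement, x2 = kg of recycled aggregate, x3 = kg of natural pozzolan, x4 = kg of silica fume.
Minimize 0.207x1 + 0.025x2 + 0.111x3 + 1.134x4 subject to:
  1x1 + 1x3 + 1x4 ≥ 1.22   (binder content)
  1x1 + 0.06x2 + 1x3 + 1x4 ≥ 2.28   (fines)
  0.93x1 + 0.02x2 + 0.46x3 + 1.68x4 ≥ 1.49   (28-day strength contribution)
  x1, x2, x3, x4 ≥ 0.
The cheapest feasible vertex uses only Portland cement, natural pozzolan; recycled aggregate, silica fume are not used. Binding constraints: fines and 28-day strength contribution.
Solving gives x1 = 0.9387, x3 = 1.341.
Objective = 0.207·0.9387 + 0.111·1.341 = 0.34316.

$0.343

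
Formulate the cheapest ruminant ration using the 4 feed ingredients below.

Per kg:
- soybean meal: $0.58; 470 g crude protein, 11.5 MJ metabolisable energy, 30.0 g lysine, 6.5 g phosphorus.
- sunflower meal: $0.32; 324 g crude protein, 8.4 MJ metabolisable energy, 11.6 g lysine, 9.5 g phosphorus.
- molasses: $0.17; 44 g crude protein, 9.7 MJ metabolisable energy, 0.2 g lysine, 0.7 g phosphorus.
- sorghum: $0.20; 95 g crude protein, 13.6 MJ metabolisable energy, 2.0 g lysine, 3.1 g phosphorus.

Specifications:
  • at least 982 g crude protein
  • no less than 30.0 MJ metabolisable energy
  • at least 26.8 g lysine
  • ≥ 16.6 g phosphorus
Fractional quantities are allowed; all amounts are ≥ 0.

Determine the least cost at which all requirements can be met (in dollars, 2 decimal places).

$1.01

Let x1 = kg of soybean meal, x2 = kg of sunflower meal, x3 = kg of molasses, x4 = kg of sorghum.
Minimise 0.58x1 + 0.32x2 + 0.17x3 + 0.2x4 subject to:
  470x1 + 324x2 + 44x3 + 95x4 ≥ 982   (crude protein)
  11.5x1 + 8.4x2 + 9.7x3 + 13.6x4 ≥ 30   (metabolisable energy)
  30x1 + 11.6x2 + 0.2x3 + 2x4 ≥ 26.8   (lysine)
  6.5x1 + 9.5x2 + 0.7x3 + 3.1x4 ≥ 16.6   (phosphorus)
  x1, x2, x3, x4 ≥ 0.
The cheapest feasible vertex uses only sunflower meal, sorghum; soybean meal, molasses are not used. There the crude protein and metabolisable energy constraints are tight.
That vertex is x2 = 2.911, x4 = 0.4077.
Cost = 0.32·2.911 + 0.2·0.4077 = 1.0131.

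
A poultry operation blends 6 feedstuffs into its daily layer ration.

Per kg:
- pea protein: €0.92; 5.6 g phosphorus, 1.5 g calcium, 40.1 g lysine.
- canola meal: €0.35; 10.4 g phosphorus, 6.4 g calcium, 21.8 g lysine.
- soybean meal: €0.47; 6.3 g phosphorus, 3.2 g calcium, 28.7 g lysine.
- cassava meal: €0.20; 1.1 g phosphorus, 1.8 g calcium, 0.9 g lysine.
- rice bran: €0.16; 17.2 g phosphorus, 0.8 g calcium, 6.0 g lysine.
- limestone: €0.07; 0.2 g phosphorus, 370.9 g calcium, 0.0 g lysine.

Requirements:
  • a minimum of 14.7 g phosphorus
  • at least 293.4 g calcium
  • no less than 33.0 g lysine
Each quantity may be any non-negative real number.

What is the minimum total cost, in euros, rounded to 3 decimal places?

This is a linear program. Let x1 = kg of pea protein, x2 = kg of canola meal, x3 = kg of soybean meal, x4 = kg of cassava meal, x5 = kg of rice bran, x6 = kg of limestone.
min 0.92x1 + 0.35x2 + 0.47x3 + 0.2x4 + 0.16x5 + 0.07x6 s.t.:
  5.6x1 + 10.4x2 + 6.3x3 + 1.1x4 + 17.2x5 + 0.2x6 ≥ 14.7   (phosphorus)
  1.5x1 + 6.4x2 + 3.2x3 + 1.8x4 + 0.8x5 + 370.9x6 ≥ 293.4   (calcium)
  40.1x1 + 21.8x2 + 28.7x3 + 0.9x4 + 6x5 ≥ 33   (lysine)
  x1, x2, x3, x4, x5, x6 ≥ 0.
The optimal basis is {canola meal, limestone}; pea protein, soybean meal, cassava meal, rice bran drop out. There the calcium and lysine constraints are tight.
So canola meal = 1.514 kg, limestone = 0.7649 kg.
Total cost: 0.35·1.514 + 0.07·0.7649 = 0.58344.

€0.583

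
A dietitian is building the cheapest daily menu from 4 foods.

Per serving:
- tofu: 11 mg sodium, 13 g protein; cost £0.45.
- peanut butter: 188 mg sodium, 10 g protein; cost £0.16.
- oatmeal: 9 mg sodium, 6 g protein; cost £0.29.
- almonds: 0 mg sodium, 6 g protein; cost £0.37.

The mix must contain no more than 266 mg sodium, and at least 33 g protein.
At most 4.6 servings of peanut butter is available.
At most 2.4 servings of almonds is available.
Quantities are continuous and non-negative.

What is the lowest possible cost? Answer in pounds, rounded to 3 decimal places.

Set it up as a linear program. Let x1 = servings of tofu, x2 = servings of peanut butter, x3 = servings of oatmeal, x4 = servings of almonds.
Minimize 0.45x1 + 0.16x2 + 0.29x3 + 0.37x4 with:
  11x1 + 188x2 + 9x3 ≤ 266   (sodium)
  13x1 + 10x2 + 6x3 + 6x4 ≥ 33   (protein)
  x2 ≤ 4.6
  x4 ≤ 2.4
  x1, x2, x3, x4 ≥ 0.
The cheapest feasible vertex uses only tofu, peanut butter; oatmeal, almonds are not used. Binding constraints: sodium and protein.
That vertex is x1 = 1.518, x2 = 1.326.
Total cost: 0.45·1.518 + 0.16·1.326 = 0.89526.

£0.895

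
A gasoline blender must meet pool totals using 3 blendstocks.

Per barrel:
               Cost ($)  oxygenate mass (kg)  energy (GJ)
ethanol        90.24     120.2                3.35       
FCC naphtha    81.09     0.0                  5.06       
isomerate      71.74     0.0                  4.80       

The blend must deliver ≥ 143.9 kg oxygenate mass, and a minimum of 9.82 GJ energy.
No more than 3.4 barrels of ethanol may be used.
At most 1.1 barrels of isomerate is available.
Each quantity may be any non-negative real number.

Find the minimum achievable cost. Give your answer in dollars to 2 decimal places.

$195.43

Let x1 = barrels of ethanol, x2 = barrels of FCC naphtha, x3 = barrels of isomerate.
Minimize 90.24x1 + 81.09x2 + 71.74x3 subject to:
  120.2x1 ≥ 143.9   (oxygenate mass)
  3.35x1 + 5.06x2 + 4.8x3 ≥ 9.82   (energy)
  x1 ≤ 3.4
  x3 ≤ 1.1
  x1, x2, x3 ≥ 0.
The optimal mix uses every input. There the oxygenate mass, energy, the isomerate cap constraints are tight.
Optimal quantities: ethanol = 1.1972 barrels, FCC naphtha = 0.10464 barrels, isomerate = 1.1 barrels.
Hence cost = 90.24·1.1972 + 81.09·0.10464 + 71.74·1.1 = $195.4346.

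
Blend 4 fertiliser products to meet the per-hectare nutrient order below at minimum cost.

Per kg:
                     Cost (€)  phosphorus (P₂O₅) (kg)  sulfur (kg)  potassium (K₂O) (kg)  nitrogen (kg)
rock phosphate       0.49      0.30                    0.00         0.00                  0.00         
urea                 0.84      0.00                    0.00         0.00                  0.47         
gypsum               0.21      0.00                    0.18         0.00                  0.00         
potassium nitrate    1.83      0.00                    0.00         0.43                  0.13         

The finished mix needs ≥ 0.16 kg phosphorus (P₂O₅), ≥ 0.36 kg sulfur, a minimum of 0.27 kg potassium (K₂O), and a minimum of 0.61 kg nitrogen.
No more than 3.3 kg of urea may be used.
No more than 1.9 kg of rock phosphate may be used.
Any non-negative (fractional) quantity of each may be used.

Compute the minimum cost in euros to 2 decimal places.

€2.77

Let x1 = kg of rock phosphate, x2 = kg of urea, x3 = kg of gypsum, x4 = kg of potassium nitrate.
Minimize 0.49x1 + 0.84x2 + 0.21x3 + 1.83x4 with:
  0.3x1 ≥ 0.16   (phosphorus (P₂O₅))
  0.18x3 ≥ 0.36   (sulfur)
  0.43x4 ≥ 0.27   (potassium (K₂O))
  0.47x2 + 0.13x4 ≥ 0.61   (nitrogen)
  x2 ≤ 3.3
  x1 ≤ 1.9
  x1, x2, x3, x4 ≥ 0.
All 4 inputs are positive at the optimum. Binding constraints: phosphorus (P₂O₅), sulfur, potassium (K₂O), nitrogen.
Optimal quantities: rock phosphate = 0.5333 kg, urea = 1.124 kg, gypsum = 2 kg, potassium nitrate = 0.6279 kg.
Cost = 0.49·0.5333 + 0.84·1.124 + 0.21·2 + 1.83·0.6279 = 2.7745.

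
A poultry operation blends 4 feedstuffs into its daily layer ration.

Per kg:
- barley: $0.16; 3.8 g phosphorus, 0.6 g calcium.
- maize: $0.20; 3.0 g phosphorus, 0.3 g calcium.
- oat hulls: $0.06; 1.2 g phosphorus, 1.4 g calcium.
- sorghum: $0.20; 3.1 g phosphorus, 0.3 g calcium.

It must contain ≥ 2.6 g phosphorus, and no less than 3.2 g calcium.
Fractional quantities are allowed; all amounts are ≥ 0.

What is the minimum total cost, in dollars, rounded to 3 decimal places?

Let x1 = kg of barley, x2 = kg of maize, x3 = kg of oat hulls, x4 = kg of sorghum.
Minimize 0.16x1 + 0.2x2 + 0.06x3 + 0.2x4 with:
  3.8x1 + 3x2 + 1.2x3 + 3.1x4 ≥ 2.6   (phosphorus)
  0.6x1 + 0.3x2 + 1.4x3 + 0.3x4 ≥ 3.2   (calcium)
  x1, x2, x3, x4 ≥ 0.
The cheapest feasible vertex uses only oat hulls; barley, maize, sorghum are not used. There the calcium constraint is tight.
That vertex is x3 = 2.286.
Total cost: 0.06·2.286 = 0.13716.

$0.137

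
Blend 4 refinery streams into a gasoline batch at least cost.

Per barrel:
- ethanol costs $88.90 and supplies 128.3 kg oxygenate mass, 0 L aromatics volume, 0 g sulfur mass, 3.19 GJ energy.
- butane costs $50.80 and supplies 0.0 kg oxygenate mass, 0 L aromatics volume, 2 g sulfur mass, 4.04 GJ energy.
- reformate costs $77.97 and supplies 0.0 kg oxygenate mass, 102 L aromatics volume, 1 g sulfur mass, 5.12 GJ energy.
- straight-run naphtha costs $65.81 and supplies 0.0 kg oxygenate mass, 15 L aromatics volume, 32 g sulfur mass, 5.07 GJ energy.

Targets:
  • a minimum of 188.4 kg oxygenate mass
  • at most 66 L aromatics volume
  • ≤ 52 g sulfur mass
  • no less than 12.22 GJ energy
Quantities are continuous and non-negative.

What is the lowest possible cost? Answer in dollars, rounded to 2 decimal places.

This is a linear program. Let x1 = barrels of ethanol, x2 = barrels of butane, x3 = barrels of reformate, x4 = barrels of straight-run naphtha.
Minimise 88.9x1 + 50.8x2 + 77.97x3 + 65.81x4 with:
  128.3x1 ≥ 188.4   (oxygenate mass)
  102x3 + 15x4 ≤ 66   (aromatics volume)
  2x2 + 1x3 + 32x4 ≤ 52   (sulfur mass)
  3.19x1 + 4.04x2 + 5.12x3 + 5.07x4 ≥ 12.22   (energy)
  x1, x2, x3, x4 ≥ 0.
The cheapest feasible vertex uses only ethanol, butane; reformate, straight-run naphtha are not used. There the oxygenate mass and energy constraints are tight.
Solving gives x1 = 1.4684, x2 = 1.8653.
Objective = 88.9·1.4684 + 50.8·1.8653 = 225.2980.

$225.30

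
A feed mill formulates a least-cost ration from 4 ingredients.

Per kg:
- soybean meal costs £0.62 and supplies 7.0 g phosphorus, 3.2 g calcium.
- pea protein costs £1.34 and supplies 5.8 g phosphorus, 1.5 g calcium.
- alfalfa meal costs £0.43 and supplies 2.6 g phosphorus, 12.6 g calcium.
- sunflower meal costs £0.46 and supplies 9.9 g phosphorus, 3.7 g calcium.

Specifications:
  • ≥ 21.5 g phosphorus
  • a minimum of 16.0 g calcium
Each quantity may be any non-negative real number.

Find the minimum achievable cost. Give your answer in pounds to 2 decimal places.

£1.21

Treat it as an LP. Let x1 = kg of soybean meal, x2 = kg of pea protein, x3 = kg of alfalfa meal, x4 = kg of sunflower meal.
min 0.62x1 + 1.34x2 + 0.43x3 + 0.46x4 subject to:
  7x1 + 5.8x2 + 2.6x3 + 9.9x4 ≥ 21.5   (phosphorus)
  3.2x1 + 1.5x2 + 12.6x3 + 3.7x4 ≥ 16   (calcium)
  x1, x2, x3, x4 ≥ 0.
The cheapest feasible vertex uses only alfalfa meal, sunflower meal; soybean meal, pea protein are not used. The phosphorus and calcium requirements are met with equality.
So alfalfa meal = 0.6849 kg, sunflower meal = 1.992 kg.
Hence cost = 0.43·0.6849 + 0.46·1.992 = £1.2108.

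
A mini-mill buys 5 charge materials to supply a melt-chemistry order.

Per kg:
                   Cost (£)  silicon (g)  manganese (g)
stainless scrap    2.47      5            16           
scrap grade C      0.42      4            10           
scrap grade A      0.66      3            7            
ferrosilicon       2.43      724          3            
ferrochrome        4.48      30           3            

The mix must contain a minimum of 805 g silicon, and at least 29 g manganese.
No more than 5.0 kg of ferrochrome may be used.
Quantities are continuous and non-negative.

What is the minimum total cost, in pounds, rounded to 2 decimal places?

£3.75

Let x1 = kg of stainless scrap, x2 = kg of scrap grade C, x3 = kg of scrap grade A, x4 = kg of ferrosilicon, x5 = kg of ferrochrome.
min 2.47x1 + 0.42x2 + 0.66x3 + 2.43x4 + 4.48x5 with:
  5x1 + 4x2 + 3x3 + 724x4 + 30x5 ≥ 805   (silicon)
  16x1 + 10x2 + 7x3 + 3x4 + 3x5 ≥ 29   (manganese)
  x5 ≤ 5
  x1, x2, x3, x4, x5 ≥ 0.
The optimal basis is {scrap grade C, ferrosilicon}; stainless scrap, scrap grade A, ferrochrome drop out. There the silicon and manganese constraints are tight.
So scrap grade C = 2.571 kg, ferrosilicon = 1.098 kg.
Total cost: 0.42·2.571 + 2.43·1.098 = 3.7480.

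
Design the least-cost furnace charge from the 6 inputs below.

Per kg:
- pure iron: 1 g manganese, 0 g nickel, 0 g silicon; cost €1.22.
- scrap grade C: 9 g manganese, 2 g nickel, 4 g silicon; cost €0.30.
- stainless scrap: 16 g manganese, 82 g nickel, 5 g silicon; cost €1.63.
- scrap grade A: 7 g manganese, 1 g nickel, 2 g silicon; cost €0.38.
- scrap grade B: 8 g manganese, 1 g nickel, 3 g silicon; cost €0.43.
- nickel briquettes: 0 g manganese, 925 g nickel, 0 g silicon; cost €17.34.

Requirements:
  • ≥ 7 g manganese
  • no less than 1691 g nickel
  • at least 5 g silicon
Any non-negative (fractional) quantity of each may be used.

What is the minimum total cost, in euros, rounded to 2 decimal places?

Let x1 = kg of pure iron, x2 = kg of scrap grade C, x3 = kg of stainless scrap, x4 = kg of scrap grade A, x5 = kg of scrap grade B, x6 = kg of nickel briquettes.
Minimize 1.22x1 + 0.3x2 + 1.63x3 + 0.38x4 + 0.43x5 + 17.34x6 with:
  1x1 + 9x2 + 16x3 + 7x4 + 8x5 ≥ 7   (manganese)
  2x2 + 82x3 + 1x4 + 1x5 + 925x6 ≥ 1691   (nickel)
  4x2 + 5x3 + 2x4 + 3x5 ≥ 5   (silicon)
  x1, x2, x3, x4, x5, x6 ≥ 0.
The cheapest feasible vertex uses only stainless scrap, nickel briquettes; pure iron, scrap grade C, scrap grade A, scrap grade B are not used. Binding constraints: nickel and silicon.
So stainless scrap = 1 kg, nickel briquettes = 1.7395 kg.
Objective = 1.63·1 + 17.34·1.7395 = 31.7929.

€31.79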